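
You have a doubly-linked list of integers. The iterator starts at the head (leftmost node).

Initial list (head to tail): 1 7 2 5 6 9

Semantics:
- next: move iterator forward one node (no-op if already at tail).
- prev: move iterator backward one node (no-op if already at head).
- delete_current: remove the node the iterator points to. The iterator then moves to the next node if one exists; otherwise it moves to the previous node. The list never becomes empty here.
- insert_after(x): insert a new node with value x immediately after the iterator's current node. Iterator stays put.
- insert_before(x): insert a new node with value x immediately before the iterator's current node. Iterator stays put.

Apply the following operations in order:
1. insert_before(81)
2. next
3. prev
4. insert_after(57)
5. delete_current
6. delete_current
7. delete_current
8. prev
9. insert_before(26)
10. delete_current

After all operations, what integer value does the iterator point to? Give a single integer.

Answer: 2

Derivation:
After 1 (insert_before(81)): list=[81, 1, 7, 2, 5, 6, 9] cursor@1
After 2 (next): list=[81, 1, 7, 2, 5, 6, 9] cursor@7
After 3 (prev): list=[81, 1, 7, 2, 5, 6, 9] cursor@1
After 4 (insert_after(57)): list=[81, 1, 57, 7, 2, 5, 6, 9] cursor@1
After 5 (delete_current): list=[81, 57, 7, 2, 5, 6, 9] cursor@57
After 6 (delete_current): list=[81, 7, 2, 5, 6, 9] cursor@7
After 7 (delete_current): list=[81, 2, 5, 6, 9] cursor@2
After 8 (prev): list=[81, 2, 5, 6, 9] cursor@81
After 9 (insert_before(26)): list=[26, 81, 2, 5, 6, 9] cursor@81
After 10 (delete_current): list=[26, 2, 5, 6, 9] cursor@2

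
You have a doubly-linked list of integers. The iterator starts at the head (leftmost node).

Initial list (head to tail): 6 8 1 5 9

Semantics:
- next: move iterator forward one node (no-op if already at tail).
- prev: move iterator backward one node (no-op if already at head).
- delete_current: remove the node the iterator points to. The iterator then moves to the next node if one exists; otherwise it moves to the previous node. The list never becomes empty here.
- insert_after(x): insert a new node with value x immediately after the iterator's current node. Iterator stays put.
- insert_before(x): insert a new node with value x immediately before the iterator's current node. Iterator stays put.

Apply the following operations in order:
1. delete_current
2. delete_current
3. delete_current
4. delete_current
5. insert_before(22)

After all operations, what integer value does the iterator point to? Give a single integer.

Answer: 9

Derivation:
After 1 (delete_current): list=[8, 1, 5, 9] cursor@8
After 2 (delete_current): list=[1, 5, 9] cursor@1
After 3 (delete_current): list=[5, 9] cursor@5
After 4 (delete_current): list=[9] cursor@9
After 5 (insert_before(22)): list=[22, 9] cursor@9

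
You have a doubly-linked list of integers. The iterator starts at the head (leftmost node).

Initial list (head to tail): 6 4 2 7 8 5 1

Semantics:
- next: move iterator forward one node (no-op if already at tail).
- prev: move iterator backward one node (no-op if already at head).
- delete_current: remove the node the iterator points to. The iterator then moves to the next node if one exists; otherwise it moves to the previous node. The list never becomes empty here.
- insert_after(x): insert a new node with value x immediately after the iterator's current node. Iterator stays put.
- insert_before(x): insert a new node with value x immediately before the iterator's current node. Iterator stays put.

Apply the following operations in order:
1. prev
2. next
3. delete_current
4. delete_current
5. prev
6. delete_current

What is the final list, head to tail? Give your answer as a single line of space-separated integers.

Answer: 7 8 5 1

Derivation:
After 1 (prev): list=[6, 4, 2, 7, 8, 5, 1] cursor@6
After 2 (next): list=[6, 4, 2, 7, 8, 5, 1] cursor@4
After 3 (delete_current): list=[6, 2, 7, 8, 5, 1] cursor@2
After 4 (delete_current): list=[6, 7, 8, 5, 1] cursor@7
After 5 (prev): list=[6, 7, 8, 5, 1] cursor@6
After 6 (delete_current): list=[7, 8, 5, 1] cursor@7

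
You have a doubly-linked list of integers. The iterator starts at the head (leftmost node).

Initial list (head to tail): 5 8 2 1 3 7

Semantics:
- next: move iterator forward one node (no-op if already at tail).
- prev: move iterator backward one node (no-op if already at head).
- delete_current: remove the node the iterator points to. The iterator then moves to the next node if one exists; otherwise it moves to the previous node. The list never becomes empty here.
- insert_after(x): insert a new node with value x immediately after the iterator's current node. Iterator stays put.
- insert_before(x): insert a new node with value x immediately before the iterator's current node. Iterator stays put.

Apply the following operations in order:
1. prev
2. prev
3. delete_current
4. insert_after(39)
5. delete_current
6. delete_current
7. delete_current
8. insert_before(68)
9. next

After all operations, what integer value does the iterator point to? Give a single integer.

After 1 (prev): list=[5, 8, 2, 1, 3, 7] cursor@5
After 2 (prev): list=[5, 8, 2, 1, 3, 7] cursor@5
After 3 (delete_current): list=[8, 2, 1, 3, 7] cursor@8
After 4 (insert_after(39)): list=[8, 39, 2, 1, 3, 7] cursor@8
After 5 (delete_current): list=[39, 2, 1, 3, 7] cursor@39
After 6 (delete_current): list=[2, 1, 3, 7] cursor@2
After 7 (delete_current): list=[1, 3, 7] cursor@1
After 8 (insert_before(68)): list=[68, 1, 3, 7] cursor@1
After 9 (next): list=[68, 1, 3, 7] cursor@3

Answer: 3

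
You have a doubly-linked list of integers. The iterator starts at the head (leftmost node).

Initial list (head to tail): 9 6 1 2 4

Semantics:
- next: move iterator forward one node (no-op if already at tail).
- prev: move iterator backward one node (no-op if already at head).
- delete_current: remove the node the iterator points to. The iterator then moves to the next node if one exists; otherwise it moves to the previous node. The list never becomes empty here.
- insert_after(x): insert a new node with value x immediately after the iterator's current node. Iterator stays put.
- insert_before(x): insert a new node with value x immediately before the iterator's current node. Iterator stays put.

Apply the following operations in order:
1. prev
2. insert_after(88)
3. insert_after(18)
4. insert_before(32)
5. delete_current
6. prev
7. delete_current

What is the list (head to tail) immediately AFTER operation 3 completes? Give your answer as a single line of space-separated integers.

After 1 (prev): list=[9, 6, 1, 2, 4] cursor@9
After 2 (insert_after(88)): list=[9, 88, 6, 1, 2, 4] cursor@9
After 3 (insert_after(18)): list=[9, 18, 88, 6, 1, 2, 4] cursor@9

Answer: 9 18 88 6 1 2 4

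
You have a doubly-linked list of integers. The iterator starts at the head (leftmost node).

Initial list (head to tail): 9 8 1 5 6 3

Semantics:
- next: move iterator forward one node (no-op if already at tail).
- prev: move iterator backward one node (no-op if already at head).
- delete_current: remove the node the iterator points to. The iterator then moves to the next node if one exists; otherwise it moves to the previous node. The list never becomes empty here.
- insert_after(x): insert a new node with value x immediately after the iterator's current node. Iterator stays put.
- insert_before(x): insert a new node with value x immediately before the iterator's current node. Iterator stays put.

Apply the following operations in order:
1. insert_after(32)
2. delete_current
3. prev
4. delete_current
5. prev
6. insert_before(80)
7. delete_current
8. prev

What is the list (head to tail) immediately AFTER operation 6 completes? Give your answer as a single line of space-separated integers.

Answer: 80 8 1 5 6 3

Derivation:
After 1 (insert_after(32)): list=[9, 32, 8, 1, 5, 6, 3] cursor@9
After 2 (delete_current): list=[32, 8, 1, 5, 6, 3] cursor@32
After 3 (prev): list=[32, 8, 1, 5, 6, 3] cursor@32
After 4 (delete_current): list=[8, 1, 5, 6, 3] cursor@8
After 5 (prev): list=[8, 1, 5, 6, 3] cursor@8
After 6 (insert_before(80)): list=[80, 8, 1, 5, 6, 3] cursor@8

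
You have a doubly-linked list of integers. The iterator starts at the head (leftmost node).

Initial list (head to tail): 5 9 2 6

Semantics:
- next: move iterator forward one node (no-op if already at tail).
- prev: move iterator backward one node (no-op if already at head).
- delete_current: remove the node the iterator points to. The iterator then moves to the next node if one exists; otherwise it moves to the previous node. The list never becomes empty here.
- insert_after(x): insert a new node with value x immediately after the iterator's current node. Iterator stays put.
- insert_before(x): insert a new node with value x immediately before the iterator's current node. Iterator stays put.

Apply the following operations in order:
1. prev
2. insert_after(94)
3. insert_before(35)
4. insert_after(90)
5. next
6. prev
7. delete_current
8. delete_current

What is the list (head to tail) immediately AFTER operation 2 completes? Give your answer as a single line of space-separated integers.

After 1 (prev): list=[5, 9, 2, 6] cursor@5
After 2 (insert_after(94)): list=[5, 94, 9, 2, 6] cursor@5

Answer: 5 94 9 2 6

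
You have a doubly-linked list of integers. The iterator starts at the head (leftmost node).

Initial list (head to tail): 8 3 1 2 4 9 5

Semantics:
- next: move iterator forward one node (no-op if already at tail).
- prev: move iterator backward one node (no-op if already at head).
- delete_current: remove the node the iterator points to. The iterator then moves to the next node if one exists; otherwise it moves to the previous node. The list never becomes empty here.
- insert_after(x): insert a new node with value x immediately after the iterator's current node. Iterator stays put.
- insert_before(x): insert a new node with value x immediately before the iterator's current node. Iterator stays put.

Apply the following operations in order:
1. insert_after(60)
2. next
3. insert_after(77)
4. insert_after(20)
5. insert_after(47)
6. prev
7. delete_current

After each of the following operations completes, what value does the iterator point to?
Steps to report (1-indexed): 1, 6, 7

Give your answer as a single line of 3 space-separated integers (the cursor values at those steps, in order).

After 1 (insert_after(60)): list=[8, 60, 3, 1, 2, 4, 9, 5] cursor@8
After 2 (next): list=[8, 60, 3, 1, 2, 4, 9, 5] cursor@60
After 3 (insert_after(77)): list=[8, 60, 77, 3, 1, 2, 4, 9, 5] cursor@60
After 4 (insert_after(20)): list=[8, 60, 20, 77, 3, 1, 2, 4, 9, 5] cursor@60
After 5 (insert_after(47)): list=[8, 60, 47, 20, 77, 3, 1, 2, 4, 9, 5] cursor@60
After 6 (prev): list=[8, 60, 47, 20, 77, 3, 1, 2, 4, 9, 5] cursor@8
After 7 (delete_current): list=[60, 47, 20, 77, 3, 1, 2, 4, 9, 5] cursor@60

Answer: 8 8 60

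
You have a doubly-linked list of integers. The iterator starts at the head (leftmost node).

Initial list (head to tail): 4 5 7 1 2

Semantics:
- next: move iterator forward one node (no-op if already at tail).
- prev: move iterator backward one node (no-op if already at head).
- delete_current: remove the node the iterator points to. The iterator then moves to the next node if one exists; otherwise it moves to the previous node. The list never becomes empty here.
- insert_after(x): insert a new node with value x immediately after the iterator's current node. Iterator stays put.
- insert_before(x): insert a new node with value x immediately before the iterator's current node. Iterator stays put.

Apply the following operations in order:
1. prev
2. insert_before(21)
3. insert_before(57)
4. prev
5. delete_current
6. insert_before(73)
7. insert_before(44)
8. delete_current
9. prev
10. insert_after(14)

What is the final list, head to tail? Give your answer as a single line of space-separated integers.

Answer: 21 73 44 14 5 7 1 2

Derivation:
After 1 (prev): list=[4, 5, 7, 1, 2] cursor@4
After 2 (insert_before(21)): list=[21, 4, 5, 7, 1, 2] cursor@4
After 3 (insert_before(57)): list=[21, 57, 4, 5, 7, 1, 2] cursor@4
After 4 (prev): list=[21, 57, 4, 5, 7, 1, 2] cursor@57
After 5 (delete_current): list=[21, 4, 5, 7, 1, 2] cursor@4
After 6 (insert_before(73)): list=[21, 73, 4, 5, 7, 1, 2] cursor@4
After 7 (insert_before(44)): list=[21, 73, 44, 4, 5, 7, 1, 2] cursor@4
After 8 (delete_current): list=[21, 73, 44, 5, 7, 1, 2] cursor@5
After 9 (prev): list=[21, 73, 44, 5, 7, 1, 2] cursor@44
After 10 (insert_after(14)): list=[21, 73, 44, 14, 5, 7, 1, 2] cursor@44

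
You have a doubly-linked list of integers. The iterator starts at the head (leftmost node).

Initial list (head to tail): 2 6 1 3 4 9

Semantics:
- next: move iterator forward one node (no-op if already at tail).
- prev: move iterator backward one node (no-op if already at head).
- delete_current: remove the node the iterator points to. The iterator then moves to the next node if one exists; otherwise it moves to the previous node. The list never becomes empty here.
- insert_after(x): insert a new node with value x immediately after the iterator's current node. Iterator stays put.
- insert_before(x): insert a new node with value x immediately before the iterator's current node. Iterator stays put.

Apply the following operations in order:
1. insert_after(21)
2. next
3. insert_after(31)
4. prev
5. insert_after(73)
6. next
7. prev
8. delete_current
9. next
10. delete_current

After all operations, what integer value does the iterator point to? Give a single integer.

After 1 (insert_after(21)): list=[2, 21, 6, 1, 3, 4, 9] cursor@2
After 2 (next): list=[2, 21, 6, 1, 3, 4, 9] cursor@21
After 3 (insert_after(31)): list=[2, 21, 31, 6, 1, 3, 4, 9] cursor@21
After 4 (prev): list=[2, 21, 31, 6, 1, 3, 4, 9] cursor@2
After 5 (insert_after(73)): list=[2, 73, 21, 31, 6, 1, 3, 4, 9] cursor@2
After 6 (next): list=[2, 73, 21, 31, 6, 1, 3, 4, 9] cursor@73
After 7 (prev): list=[2, 73, 21, 31, 6, 1, 3, 4, 9] cursor@2
After 8 (delete_current): list=[73, 21, 31, 6, 1, 3, 4, 9] cursor@73
After 9 (next): list=[73, 21, 31, 6, 1, 3, 4, 9] cursor@21
After 10 (delete_current): list=[73, 31, 6, 1, 3, 4, 9] cursor@31

Answer: 31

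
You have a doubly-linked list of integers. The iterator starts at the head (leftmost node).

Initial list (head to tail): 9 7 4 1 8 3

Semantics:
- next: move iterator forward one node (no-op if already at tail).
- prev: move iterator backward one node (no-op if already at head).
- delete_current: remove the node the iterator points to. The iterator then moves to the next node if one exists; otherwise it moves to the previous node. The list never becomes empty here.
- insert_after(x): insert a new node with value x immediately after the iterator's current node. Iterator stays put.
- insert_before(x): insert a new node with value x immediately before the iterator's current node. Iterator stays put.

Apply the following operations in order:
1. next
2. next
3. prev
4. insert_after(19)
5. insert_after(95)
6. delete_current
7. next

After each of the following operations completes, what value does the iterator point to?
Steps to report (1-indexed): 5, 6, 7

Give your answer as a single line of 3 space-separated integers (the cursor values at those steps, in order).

Answer: 7 95 19

Derivation:
After 1 (next): list=[9, 7, 4, 1, 8, 3] cursor@7
After 2 (next): list=[9, 7, 4, 1, 8, 3] cursor@4
After 3 (prev): list=[9, 7, 4, 1, 8, 3] cursor@7
After 4 (insert_after(19)): list=[9, 7, 19, 4, 1, 8, 3] cursor@7
After 5 (insert_after(95)): list=[9, 7, 95, 19, 4, 1, 8, 3] cursor@7
After 6 (delete_current): list=[9, 95, 19, 4, 1, 8, 3] cursor@95
After 7 (next): list=[9, 95, 19, 4, 1, 8, 3] cursor@19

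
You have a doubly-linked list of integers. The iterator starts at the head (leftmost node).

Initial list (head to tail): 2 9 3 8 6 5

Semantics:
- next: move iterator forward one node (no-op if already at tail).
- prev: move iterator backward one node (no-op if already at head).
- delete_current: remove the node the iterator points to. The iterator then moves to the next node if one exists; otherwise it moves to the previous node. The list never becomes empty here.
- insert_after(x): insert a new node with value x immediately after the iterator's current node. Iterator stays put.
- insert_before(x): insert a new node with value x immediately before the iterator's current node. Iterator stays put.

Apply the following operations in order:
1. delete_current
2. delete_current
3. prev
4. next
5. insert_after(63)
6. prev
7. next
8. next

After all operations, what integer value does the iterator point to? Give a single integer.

After 1 (delete_current): list=[9, 3, 8, 6, 5] cursor@9
After 2 (delete_current): list=[3, 8, 6, 5] cursor@3
After 3 (prev): list=[3, 8, 6, 5] cursor@3
After 4 (next): list=[3, 8, 6, 5] cursor@8
After 5 (insert_after(63)): list=[3, 8, 63, 6, 5] cursor@8
After 6 (prev): list=[3, 8, 63, 6, 5] cursor@3
After 7 (next): list=[3, 8, 63, 6, 5] cursor@8
After 8 (next): list=[3, 8, 63, 6, 5] cursor@63

Answer: 63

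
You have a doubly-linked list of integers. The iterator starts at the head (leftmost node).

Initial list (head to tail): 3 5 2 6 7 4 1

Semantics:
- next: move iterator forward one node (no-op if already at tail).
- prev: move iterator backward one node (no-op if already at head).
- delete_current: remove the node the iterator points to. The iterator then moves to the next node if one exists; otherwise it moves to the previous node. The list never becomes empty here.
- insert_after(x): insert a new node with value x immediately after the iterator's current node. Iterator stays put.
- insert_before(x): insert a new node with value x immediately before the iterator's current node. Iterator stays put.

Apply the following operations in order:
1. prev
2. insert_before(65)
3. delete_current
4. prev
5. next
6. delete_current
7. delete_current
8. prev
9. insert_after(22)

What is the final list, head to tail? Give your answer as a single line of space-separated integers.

After 1 (prev): list=[3, 5, 2, 6, 7, 4, 1] cursor@3
After 2 (insert_before(65)): list=[65, 3, 5, 2, 6, 7, 4, 1] cursor@3
After 3 (delete_current): list=[65, 5, 2, 6, 7, 4, 1] cursor@5
After 4 (prev): list=[65, 5, 2, 6, 7, 4, 1] cursor@65
After 5 (next): list=[65, 5, 2, 6, 7, 4, 1] cursor@5
After 6 (delete_current): list=[65, 2, 6, 7, 4, 1] cursor@2
After 7 (delete_current): list=[65, 6, 7, 4, 1] cursor@6
After 8 (prev): list=[65, 6, 7, 4, 1] cursor@65
After 9 (insert_after(22)): list=[65, 22, 6, 7, 4, 1] cursor@65

Answer: 65 22 6 7 4 1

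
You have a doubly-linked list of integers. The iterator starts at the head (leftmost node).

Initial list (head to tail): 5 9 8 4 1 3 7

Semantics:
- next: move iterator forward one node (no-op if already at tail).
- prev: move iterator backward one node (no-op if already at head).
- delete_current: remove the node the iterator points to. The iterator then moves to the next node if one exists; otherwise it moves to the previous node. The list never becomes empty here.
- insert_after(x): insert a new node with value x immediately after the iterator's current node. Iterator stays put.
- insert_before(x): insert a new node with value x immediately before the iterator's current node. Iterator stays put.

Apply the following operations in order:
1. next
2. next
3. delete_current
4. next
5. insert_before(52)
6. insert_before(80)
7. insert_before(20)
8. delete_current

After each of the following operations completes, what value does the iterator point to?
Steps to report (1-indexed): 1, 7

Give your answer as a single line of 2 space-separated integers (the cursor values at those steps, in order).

After 1 (next): list=[5, 9, 8, 4, 1, 3, 7] cursor@9
After 2 (next): list=[5, 9, 8, 4, 1, 3, 7] cursor@8
After 3 (delete_current): list=[5, 9, 4, 1, 3, 7] cursor@4
After 4 (next): list=[5, 9, 4, 1, 3, 7] cursor@1
After 5 (insert_before(52)): list=[5, 9, 4, 52, 1, 3, 7] cursor@1
After 6 (insert_before(80)): list=[5, 9, 4, 52, 80, 1, 3, 7] cursor@1
After 7 (insert_before(20)): list=[5, 9, 4, 52, 80, 20, 1, 3, 7] cursor@1
After 8 (delete_current): list=[5, 9, 4, 52, 80, 20, 3, 7] cursor@3

Answer: 9 1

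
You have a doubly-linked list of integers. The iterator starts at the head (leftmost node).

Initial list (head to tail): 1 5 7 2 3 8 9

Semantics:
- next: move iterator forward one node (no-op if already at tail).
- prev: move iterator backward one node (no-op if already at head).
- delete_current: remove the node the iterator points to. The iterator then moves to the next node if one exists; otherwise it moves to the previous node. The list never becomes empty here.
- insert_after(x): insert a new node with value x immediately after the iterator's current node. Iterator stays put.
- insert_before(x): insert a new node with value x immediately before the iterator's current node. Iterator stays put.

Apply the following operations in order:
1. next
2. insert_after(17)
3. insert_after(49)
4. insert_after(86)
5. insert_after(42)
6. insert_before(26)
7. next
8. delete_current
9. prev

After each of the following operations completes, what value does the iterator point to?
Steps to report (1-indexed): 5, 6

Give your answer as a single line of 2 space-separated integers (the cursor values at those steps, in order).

Answer: 5 5

Derivation:
After 1 (next): list=[1, 5, 7, 2, 3, 8, 9] cursor@5
After 2 (insert_after(17)): list=[1, 5, 17, 7, 2, 3, 8, 9] cursor@5
After 3 (insert_after(49)): list=[1, 5, 49, 17, 7, 2, 3, 8, 9] cursor@5
After 4 (insert_after(86)): list=[1, 5, 86, 49, 17, 7, 2, 3, 8, 9] cursor@5
After 5 (insert_after(42)): list=[1, 5, 42, 86, 49, 17, 7, 2, 3, 8, 9] cursor@5
After 6 (insert_before(26)): list=[1, 26, 5, 42, 86, 49, 17, 7, 2, 3, 8, 9] cursor@5
After 7 (next): list=[1, 26, 5, 42, 86, 49, 17, 7, 2, 3, 8, 9] cursor@42
After 8 (delete_current): list=[1, 26, 5, 86, 49, 17, 7, 2, 3, 8, 9] cursor@86
After 9 (prev): list=[1, 26, 5, 86, 49, 17, 7, 2, 3, 8, 9] cursor@5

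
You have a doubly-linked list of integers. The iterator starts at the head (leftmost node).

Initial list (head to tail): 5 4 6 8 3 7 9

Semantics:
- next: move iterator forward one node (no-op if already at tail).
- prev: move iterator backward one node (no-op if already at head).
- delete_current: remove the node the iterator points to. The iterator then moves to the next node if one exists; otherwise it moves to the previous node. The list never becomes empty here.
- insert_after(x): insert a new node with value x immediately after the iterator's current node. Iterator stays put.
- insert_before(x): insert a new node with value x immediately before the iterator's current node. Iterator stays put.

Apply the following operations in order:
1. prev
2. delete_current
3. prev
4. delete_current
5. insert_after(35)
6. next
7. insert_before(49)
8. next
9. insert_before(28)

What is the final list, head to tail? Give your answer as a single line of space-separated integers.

After 1 (prev): list=[5, 4, 6, 8, 3, 7, 9] cursor@5
After 2 (delete_current): list=[4, 6, 8, 3, 7, 9] cursor@4
After 3 (prev): list=[4, 6, 8, 3, 7, 9] cursor@4
After 4 (delete_current): list=[6, 8, 3, 7, 9] cursor@6
After 5 (insert_after(35)): list=[6, 35, 8, 3, 7, 9] cursor@6
After 6 (next): list=[6, 35, 8, 3, 7, 9] cursor@35
After 7 (insert_before(49)): list=[6, 49, 35, 8, 3, 7, 9] cursor@35
After 8 (next): list=[6, 49, 35, 8, 3, 7, 9] cursor@8
After 9 (insert_before(28)): list=[6, 49, 35, 28, 8, 3, 7, 9] cursor@8

Answer: 6 49 35 28 8 3 7 9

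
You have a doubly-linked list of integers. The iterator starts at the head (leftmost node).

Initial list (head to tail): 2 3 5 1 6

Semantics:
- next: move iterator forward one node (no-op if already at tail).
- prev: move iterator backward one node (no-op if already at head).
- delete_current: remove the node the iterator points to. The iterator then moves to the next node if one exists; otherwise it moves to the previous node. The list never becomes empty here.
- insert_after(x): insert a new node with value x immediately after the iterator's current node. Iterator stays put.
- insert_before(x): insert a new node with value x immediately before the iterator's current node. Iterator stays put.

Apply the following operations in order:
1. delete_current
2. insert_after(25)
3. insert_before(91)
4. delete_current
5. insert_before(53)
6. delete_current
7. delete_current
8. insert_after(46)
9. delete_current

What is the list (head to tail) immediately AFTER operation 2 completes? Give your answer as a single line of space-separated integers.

Answer: 3 25 5 1 6

Derivation:
After 1 (delete_current): list=[3, 5, 1, 6] cursor@3
After 2 (insert_after(25)): list=[3, 25, 5, 1, 6] cursor@3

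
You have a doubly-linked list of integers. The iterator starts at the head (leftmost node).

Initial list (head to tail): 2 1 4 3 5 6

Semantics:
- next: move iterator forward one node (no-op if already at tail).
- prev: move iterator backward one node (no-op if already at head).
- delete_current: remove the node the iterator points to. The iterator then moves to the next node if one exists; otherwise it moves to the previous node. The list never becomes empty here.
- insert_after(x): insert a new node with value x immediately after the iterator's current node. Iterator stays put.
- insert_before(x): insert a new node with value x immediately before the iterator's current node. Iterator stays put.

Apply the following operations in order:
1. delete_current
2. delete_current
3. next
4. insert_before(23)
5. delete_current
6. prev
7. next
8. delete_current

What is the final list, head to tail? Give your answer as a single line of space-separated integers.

Answer: 4 23 6

Derivation:
After 1 (delete_current): list=[1, 4, 3, 5, 6] cursor@1
After 2 (delete_current): list=[4, 3, 5, 6] cursor@4
After 3 (next): list=[4, 3, 5, 6] cursor@3
After 4 (insert_before(23)): list=[4, 23, 3, 5, 6] cursor@3
After 5 (delete_current): list=[4, 23, 5, 6] cursor@5
After 6 (prev): list=[4, 23, 5, 6] cursor@23
After 7 (next): list=[4, 23, 5, 6] cursor@5
After 8 (delete_current): list=[4, 23, 6] cursor@6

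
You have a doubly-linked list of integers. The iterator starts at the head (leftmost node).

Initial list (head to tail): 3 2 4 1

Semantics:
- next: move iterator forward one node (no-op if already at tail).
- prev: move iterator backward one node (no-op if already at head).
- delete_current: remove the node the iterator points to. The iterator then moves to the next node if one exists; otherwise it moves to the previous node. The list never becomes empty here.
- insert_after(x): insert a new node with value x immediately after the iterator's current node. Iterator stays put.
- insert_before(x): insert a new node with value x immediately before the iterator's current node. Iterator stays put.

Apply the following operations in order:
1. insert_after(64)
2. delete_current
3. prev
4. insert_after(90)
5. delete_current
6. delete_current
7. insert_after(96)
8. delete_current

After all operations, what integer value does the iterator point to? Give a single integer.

After 1 (insert_after(64)): list=[3, 64, 2, 4, 1] cursor@3
After 2 (delete_current): list=[64, 2, 4, 1] cursor@64
After 3 (prev): list=[64, 2, 4, 1] cursor@64
After 4 (insert_after(90)): list=[64, 90, 2, 4, 1] cursor@64
After 5 (delete_current): list=[90, 2, 4, 1] cursor@90
After 6 (delete_current): list=[2, 4, 1] cursor@2
After 7 (insert_after(96)): list=[2, 96, 4, 1] cursor@2
After 8 (delete_current): list=[96, 4, 1] cursor@96

Answer: 96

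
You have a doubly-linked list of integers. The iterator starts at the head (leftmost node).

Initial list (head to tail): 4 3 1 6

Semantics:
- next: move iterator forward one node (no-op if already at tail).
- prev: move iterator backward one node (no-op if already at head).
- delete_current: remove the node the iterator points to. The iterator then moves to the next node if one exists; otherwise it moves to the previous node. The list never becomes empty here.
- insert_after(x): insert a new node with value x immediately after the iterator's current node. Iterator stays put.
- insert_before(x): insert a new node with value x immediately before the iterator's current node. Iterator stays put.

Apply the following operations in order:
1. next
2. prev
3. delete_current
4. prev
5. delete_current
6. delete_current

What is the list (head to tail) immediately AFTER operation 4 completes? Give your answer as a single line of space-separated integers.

Answer: 3 1 6

Derivation:
After 1 (next): list=[4, 3, 1, 6] cursor@3
After 2 (prev): list=[4, 3, 1, 6] cursor@4
After 3 (delete_current): list=[3, 1, 6] cursor@3
After 4 (prev): list=[3, 1, 6] cursor@3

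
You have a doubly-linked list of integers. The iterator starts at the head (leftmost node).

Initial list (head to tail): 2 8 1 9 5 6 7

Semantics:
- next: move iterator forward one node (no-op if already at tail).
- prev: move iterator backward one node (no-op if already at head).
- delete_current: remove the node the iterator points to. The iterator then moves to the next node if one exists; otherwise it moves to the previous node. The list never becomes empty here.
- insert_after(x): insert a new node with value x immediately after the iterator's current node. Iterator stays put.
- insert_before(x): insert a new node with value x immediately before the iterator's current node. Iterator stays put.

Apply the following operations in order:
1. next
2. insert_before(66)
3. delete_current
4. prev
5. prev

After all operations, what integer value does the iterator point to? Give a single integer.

Answer: 2

Derivation:
After 1 (next): list=[2, 8, 1, 9, 5, 6, 7] cursor@8
After 2 (insert_before(66)): list=[2, 66, 8, 1, 9, 5, 6, 7] cursor@8
After 3 (delete_current): list=[2, 66, 1, 9, 5, 6, 7] cursor@1
After 4 (prev): list=[2, 66, 1, 9, 5, 6, 7] cursor@66
After 5 (prev): list=[2, 66, 1, 9, 5, 6, 7] cursor@2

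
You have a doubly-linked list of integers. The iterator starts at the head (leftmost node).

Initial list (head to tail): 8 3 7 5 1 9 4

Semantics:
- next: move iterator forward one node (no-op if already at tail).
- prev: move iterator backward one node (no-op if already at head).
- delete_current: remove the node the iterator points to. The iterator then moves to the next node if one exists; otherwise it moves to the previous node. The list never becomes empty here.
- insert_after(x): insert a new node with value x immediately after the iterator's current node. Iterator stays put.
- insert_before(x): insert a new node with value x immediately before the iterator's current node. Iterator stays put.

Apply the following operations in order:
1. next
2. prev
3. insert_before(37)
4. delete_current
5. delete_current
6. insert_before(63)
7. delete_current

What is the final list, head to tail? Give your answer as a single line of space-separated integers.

Answer: 37 63 5 1 9 4

Derivation:
After 1 (next): list=[8, 3, 7, 5, 1, 9, 4] cursor@3
After 2 (prev): list=[8, 3, 7, 5, 1, 9, 4] cursor@8
After 3 (insert_before(37)): list=[37, 8, 3, 7, 5, 1, 9, 4] cursor@8
After 4 (delete_current): list=[37, 3, 7, 5, 1, 9, 4] cursor@3
After 5 (delete_current): list=[37, 7, 5, 1, 9, 4] cursor@7
After 6 (insert_before(63)): list=[37, 63, 7, 5, 1, 9, 4] cursor@7
After 7 (delete_current): list=[37, 63, 5, 1, 9, 4] cursor@5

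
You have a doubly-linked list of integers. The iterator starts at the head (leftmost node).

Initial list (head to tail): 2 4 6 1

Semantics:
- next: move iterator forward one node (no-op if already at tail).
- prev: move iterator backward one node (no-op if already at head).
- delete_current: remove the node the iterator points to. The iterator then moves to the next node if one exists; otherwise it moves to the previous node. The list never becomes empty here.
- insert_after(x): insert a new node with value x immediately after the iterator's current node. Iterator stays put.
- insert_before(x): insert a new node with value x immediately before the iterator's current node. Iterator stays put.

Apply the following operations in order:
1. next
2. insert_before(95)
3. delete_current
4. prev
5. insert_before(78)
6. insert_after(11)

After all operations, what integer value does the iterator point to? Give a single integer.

Answer: 95

Derivation:
After 1 (next): list=[2, 4, 6, 1] cursor@4
After 2 (insert_before(95)): list=[2, 95, 4, 6, 1] cursor@4
After 3 (delete_current): list=[2, 95, 6, 1] cursor@6
After 4 (prev): list=[2, 95, 6, 1] cursor@95
After 5 (insert_before(78)): list=[2, 78, 95, 6, 1] cursor@95
After 6 (insert_after(11)): list=[2, 78, 95, 11, 6, 1] cursor@95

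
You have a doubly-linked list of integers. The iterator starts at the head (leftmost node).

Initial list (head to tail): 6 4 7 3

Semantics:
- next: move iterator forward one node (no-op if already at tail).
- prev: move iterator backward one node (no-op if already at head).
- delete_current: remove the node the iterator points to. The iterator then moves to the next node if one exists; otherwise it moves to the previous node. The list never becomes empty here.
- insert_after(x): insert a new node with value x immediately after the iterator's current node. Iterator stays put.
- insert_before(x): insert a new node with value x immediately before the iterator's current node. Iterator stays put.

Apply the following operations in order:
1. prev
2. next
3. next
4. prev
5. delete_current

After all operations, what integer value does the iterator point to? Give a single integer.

Answer: 7

Derivation:
After 1 (prev): list=[6, 4, 7, 3] cursor@6
After 2 (next): list=[6, 4, 7, 3] cursor@4
After 3 (next): list=[6, 4, 7, 3] cursor@7
After 4 (prev): list=[6, 4, 7, 3] cursor@4
After 5 (delete_current): list=[6, 7, 3] cursor@7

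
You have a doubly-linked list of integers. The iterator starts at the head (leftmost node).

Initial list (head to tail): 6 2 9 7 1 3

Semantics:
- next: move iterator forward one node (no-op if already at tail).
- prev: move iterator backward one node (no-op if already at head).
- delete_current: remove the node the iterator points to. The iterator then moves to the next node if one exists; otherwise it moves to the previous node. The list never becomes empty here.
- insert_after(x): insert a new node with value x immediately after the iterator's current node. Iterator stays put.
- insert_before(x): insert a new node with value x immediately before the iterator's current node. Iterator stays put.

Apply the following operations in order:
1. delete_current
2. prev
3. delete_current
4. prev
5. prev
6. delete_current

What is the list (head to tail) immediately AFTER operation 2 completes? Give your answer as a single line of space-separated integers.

After 1 (delete_current): list=[2, 9, 7, 1, 3] cursor@2
After 2 (prev): list=[2, 9, 7, 1, 3] cursor@2

Answer: 2 9 7 1 3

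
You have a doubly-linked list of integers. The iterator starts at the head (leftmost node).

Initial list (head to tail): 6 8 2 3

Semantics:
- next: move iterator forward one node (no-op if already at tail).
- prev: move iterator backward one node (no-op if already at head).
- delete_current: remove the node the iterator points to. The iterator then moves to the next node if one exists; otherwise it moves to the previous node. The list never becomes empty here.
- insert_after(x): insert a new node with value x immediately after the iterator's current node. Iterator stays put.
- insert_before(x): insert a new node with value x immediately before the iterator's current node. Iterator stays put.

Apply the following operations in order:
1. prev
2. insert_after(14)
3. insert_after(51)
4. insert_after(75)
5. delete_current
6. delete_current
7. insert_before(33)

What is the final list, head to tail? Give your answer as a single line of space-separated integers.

After 1 (prev): list=[6, 8, 2, 3] cursor@6
After 2 (insert_after(14)): list=[6, 14, 8, 2, 3] cursor@6
After 3 (insert_after(51)): list=[6, 51, 14, 8, 2, 3] cursor@6
After 4 (insert_after(75)): list=[6, 75, 51, 14, 8, 2, 3] cursor@6
After 5 (delete_current): list=[75, 51, 14, 8, 2, 3] cursor@75
After 6 (delete_current): list=[51, 14, 8, 2, 3] cursor@51
After 7 (insert_before(33)): list=[33, 51, 14, 8, 2, 3] cursor@51

Answer: 33 51 14 8 2 3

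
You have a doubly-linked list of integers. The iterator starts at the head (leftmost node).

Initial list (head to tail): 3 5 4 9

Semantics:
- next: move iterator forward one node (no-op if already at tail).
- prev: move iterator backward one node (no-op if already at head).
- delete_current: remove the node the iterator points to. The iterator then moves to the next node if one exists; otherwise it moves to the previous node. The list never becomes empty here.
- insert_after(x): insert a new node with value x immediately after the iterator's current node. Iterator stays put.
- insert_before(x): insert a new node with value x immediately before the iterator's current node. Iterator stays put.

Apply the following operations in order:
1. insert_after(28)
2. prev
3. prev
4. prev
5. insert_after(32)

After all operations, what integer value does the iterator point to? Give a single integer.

After 1 (insert_after(28)): list=[3, 28, 5, 4, 9] cursor@3
After 2 (prev): list=[3, 28, 5, 4, 9] cursor@3
After 3 (prev): list=[3, 28, 5, 4, 9] cursor@3
After 4 (prev): list=[3, 28, 5, 4, 9] cursor@3
After 5 (insert_after(32)): list=[3, 32, 28, 5, 4, 9] cursor@3

Answer: 3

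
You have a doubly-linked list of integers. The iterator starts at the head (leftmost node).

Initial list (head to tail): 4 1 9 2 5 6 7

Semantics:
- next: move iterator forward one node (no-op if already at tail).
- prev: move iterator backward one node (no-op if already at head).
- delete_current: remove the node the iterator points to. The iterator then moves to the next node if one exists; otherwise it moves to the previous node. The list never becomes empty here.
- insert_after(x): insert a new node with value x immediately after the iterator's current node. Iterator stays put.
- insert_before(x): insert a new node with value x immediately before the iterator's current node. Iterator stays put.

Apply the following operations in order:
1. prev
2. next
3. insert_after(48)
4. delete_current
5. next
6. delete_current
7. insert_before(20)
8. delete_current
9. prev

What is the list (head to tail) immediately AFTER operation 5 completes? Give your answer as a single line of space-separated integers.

Answer: 4 48 9 2 5 6 7

Derivation:
After 1 (prev): list=[4, 1, 9, 2, 5, 6, 7] cursor@4
After 2 (next): list=[4, 1, 9, 2, 5, 6, 7] cursor@1
After 3 (insert_after(48)): list=[4, 1, 48, 9, 2, 5, 6, 7] cursor@1
After 4 (delete_current): list=[4, 48, 9, 2, 5, 6, 7] cursor@48
After 5 (next): list=[4, 48, 9, 2, 5, 6, 7] cursor@9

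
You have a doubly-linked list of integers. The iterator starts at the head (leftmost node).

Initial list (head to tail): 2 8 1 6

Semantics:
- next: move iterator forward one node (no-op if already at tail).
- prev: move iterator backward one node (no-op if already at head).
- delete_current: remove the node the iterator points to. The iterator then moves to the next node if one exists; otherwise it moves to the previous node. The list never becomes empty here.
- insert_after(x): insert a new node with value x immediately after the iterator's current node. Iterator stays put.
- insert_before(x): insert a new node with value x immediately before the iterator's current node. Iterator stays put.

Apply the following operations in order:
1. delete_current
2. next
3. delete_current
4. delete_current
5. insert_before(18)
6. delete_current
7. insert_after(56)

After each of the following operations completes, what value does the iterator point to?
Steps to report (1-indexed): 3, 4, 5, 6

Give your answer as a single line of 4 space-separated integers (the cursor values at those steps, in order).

After 1 (delete_current): list=[8, 1, 6] cursor@8
After 2 (next): list=[8, 1, 6] cursor@1
After 3 (delete_current): list=[8, 6] cursor@6
After 4 (delete_current): list=[8] cursor@8
After 5 (insert_before(18)): list=[18, 8] cursor@8
After 6 (delete_current): list=[18] cursor@18
After 7 (insert_after(56)): list=[18, 56] cursor@18

Answer: 6 8 8 18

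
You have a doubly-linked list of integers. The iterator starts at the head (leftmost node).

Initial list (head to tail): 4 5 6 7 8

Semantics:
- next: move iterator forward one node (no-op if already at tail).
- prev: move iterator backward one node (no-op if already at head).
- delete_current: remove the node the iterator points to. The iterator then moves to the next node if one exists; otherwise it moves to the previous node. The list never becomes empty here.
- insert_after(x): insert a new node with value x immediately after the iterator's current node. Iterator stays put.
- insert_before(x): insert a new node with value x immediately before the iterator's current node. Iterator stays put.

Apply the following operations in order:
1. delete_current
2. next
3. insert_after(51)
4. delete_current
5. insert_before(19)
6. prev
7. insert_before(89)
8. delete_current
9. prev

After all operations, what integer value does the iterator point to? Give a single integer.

After 1 (delete_current): list=[5, 6, 7, 8] cursor@5
After 2 (next): list=[5, 6, 7, 8] cursor@6
After 3 (insert_after(51)): list=[5, 6, 51, 7, 8] cursor@6
After 4 (delete_current): list=[5, 51, 7, 8] cursor@51
After 5 (insert_before(19)): list=[5, 19, 51, 7, 8] cursor@51
After 6 (prev): list=[5, 19, 51, 7, 8] cursor@19
After 7 (insert_before(89)): list=[5, 89, 19, 51, 7, 8] cursor@19
After 8 (delete_current): list=[5, 89, 51, 7, 8] cursor@51
After 9 (prev): list=[5, 89, 51, 7, 8] cursor@89

Answer: 89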